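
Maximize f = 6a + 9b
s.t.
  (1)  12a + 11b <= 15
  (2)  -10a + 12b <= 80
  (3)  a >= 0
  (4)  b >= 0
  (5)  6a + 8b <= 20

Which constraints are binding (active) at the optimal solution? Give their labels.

(1) and (3)

Vertices and f = 6a + 9b:
  (0, 15/11) → f = 135/11
  (5/4, 0) → f = 15/2
  (0, 0) → f = 0

The maximum is at (0, 15/11). Substituting into each constraint, equality holds for (1) and (3); the remaining constraints have slack.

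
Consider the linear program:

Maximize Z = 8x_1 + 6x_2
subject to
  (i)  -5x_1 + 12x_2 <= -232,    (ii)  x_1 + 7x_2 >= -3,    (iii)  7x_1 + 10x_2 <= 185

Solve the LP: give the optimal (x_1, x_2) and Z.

Feasible corners and Z = 8x_1 + 6x_2:
  (1588/47, -247/47) → Z = 11222/47
  (2270/67, -699/134) → Z = 16063/67
  (1325/39, -206/39) → Z = 9364/39

x_1 = 1325/39, x_2 = -206/39, maximum Z = 9364/39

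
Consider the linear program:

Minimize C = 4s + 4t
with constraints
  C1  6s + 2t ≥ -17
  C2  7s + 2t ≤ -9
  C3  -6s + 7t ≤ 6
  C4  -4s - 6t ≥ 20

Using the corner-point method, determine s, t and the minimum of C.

The binding constraints are 6s + 2t = -17 and 7s + 2t = -9.
Solving simultaneously gives s = 8, t = -65/2.

s = 8, t = -65/2, minimum C = -98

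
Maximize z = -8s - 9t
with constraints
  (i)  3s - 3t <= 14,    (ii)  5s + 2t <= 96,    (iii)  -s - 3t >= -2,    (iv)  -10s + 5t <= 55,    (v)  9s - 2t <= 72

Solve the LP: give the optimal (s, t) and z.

s = -47/3, t = -61/3, maximum z = 925/3

Corner points and z = -8s - 9t:
  (4, -2/3) → z = -26
  (-47/3, -61/3) → z = 925/3
  (-31/7, 15/7) → z = 113/7

The optimum lies where 3s - 3t = 14 and -10s + 5t = 55.
Solving simultaneously gives s = -47/3, t = -61/3.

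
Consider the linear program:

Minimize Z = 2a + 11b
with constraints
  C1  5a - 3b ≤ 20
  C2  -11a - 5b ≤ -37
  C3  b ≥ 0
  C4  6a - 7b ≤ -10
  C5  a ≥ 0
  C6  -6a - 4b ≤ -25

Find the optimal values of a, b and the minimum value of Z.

a = 45/22, b = 35/11, minimum Z = 430/11

Feasible corners and Z = 2a + 11b:
  (10, 10) → Z = 130
  (0, 37/5) → Z = 407/5
  (23/14, 53/14) → Z = 629/14
  (45/22, 35/11) → Z = 430/11
The feasible region is unbounded (it extends along (0, 1), (3, 5)), but Z strictly increases along every unbounded feasible direction, so there is no improving ray and the minimum is attained at a vertex.

The binding constraints are 6a - 7b = -10 and -6a - 4b = -25.
Solving simultaneously gives a = 45/22, b = 35/11.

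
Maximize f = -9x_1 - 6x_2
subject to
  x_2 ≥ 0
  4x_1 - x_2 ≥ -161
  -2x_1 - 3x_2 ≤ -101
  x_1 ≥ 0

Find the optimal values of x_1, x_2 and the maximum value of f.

x_1 = 0, x_2 = 101/3, maximum f = -202

Vertices and f = -9x_1 - 6x_2:
  (101/2, 0) → f = -909/2
  (0, 161) → f = -966
  (0, 101/3) → f = -202
The feasible region is unbounded (it extends along (1, 4), (1, 0)), but f strictly decreases along every unbounded feasible direction, so there is no improving ray and the maximum is attained at a vertex.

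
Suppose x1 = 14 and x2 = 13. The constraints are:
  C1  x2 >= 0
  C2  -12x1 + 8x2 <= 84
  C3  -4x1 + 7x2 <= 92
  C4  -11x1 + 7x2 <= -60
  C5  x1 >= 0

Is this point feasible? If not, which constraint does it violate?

C1: 13 ≥ 0 ✓
C2: -64 ≤ 84 ✓
C3: 35 ≤ 92 ✓
C4: -63 ≤ -60 ✓
C5: 14 ≥ 0 ✓

feasible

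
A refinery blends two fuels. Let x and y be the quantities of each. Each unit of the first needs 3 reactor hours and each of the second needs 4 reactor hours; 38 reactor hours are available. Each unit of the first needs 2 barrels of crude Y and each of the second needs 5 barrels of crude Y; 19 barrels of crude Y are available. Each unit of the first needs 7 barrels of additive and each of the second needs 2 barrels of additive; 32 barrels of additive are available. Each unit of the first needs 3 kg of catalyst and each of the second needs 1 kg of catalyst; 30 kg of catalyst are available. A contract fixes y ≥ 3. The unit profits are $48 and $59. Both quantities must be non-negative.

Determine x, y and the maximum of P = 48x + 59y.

x = 2, y = 3, maximum P = 273

At the optimal vertex, 2x + 5y = 19 and y = 3.
Solving simultaneously gives x = 2, y = 3.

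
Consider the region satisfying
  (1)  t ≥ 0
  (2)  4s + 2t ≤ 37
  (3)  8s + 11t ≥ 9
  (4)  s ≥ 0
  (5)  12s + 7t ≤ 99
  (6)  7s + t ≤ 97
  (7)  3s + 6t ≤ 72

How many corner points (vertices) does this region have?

Of the 21 pairwise boundary intersections, those satisfying every inequality are:
  (9/8, 0)
  (33/4, 0)
  (0, 9/11)
  (0, 12)
  (30/17, 189/17)

5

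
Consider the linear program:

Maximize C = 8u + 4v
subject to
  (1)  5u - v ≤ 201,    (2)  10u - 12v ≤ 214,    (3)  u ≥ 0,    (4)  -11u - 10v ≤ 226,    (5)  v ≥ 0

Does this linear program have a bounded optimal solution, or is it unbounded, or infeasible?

unbounded

From the feasible point (1099/25, 94/5), moving in the direction (0, 1) keeps every constraint satisfied while C increases without bound.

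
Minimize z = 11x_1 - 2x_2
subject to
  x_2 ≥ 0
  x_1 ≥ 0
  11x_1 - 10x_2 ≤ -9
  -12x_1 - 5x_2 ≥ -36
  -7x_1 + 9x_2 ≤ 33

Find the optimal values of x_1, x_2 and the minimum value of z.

Corner points and z = 11x_1 - 2x_2:
  (0, 9/10) → z = -9/5
  (0, 11/3) → z = -22/3
  (9/5, 72/25) → z = 351/25
  (159/143, 648/143) → z = 453/143

The binding constraints are x_1 = 0 and -7x_1 + 9x_2 = 33.
Solving simultaneously gives x_1 = 0, x_2 = 11/3.

x_1 = 0, x_2 = 11/3, minimum z = -22/3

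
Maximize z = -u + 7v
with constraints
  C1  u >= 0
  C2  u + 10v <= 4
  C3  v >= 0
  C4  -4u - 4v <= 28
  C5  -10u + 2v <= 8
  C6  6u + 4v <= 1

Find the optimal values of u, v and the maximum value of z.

Corner points and z = -u + 7v:
  (0, 0) → z = 0
  (0, 1/4) → z = 7/4
  (1/6, 0) → z = -1/6

The binding constraints are u = 0 and 6u + 4v = 1.
Solving simultaneously gives u = 0, v = 1/4.

u = 0, v = 1/4, maximum z = 7/4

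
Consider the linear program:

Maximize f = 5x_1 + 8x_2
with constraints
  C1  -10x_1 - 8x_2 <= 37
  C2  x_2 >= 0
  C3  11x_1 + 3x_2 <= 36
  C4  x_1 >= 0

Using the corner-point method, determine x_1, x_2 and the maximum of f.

Vertices and f = 5x_1 + 8x_2:
  (36/11, 0) → f = 180/11
  (0, 0) → f = 0
  (0, 12) → f = 96

At the optimal vertex, 11x_1 + 3x_2 = 36 and x_1 = 0.
Solving simultaneously gives x_1 = 0, x_2 = 12.

x_1 = 0, x_2 = 12, maximum f = 96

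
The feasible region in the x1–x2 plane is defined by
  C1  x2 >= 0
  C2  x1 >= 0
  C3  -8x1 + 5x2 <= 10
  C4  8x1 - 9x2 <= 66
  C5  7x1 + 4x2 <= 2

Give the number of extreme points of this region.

3

Of the 10 pairwise boundary intersections, those satisfying every inequality are:
  (0, 0)
  (2/7, 0)
  (0, 1/2)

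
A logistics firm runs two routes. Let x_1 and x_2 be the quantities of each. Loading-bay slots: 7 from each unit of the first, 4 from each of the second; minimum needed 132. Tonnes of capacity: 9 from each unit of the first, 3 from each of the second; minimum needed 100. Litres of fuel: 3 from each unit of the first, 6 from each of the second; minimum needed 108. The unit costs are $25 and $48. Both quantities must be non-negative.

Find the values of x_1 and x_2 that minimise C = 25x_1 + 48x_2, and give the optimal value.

x_1 = 12, x_2 = 12, minimum C = 876

Extreme points and C = 25x_1 + 48x_2:
  (0, 100/3) → C = 1600
  (36, 0) → C = 900
  (4/15, 488/15) → C = 23524/15
  (12, 12) → C = 876
The feasible region is unbounded (it extends along (0, 1), (1, 0)), but C strictly increases along every unbounded feasible direction, so there is no improving ray and the minimum is attained at a vertex.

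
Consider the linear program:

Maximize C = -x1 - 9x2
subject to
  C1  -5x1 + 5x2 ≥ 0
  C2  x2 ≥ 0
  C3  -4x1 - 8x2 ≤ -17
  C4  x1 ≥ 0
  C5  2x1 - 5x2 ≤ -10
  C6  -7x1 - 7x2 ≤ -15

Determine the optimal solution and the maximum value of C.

The feasible region is unbounded (it extends along (0, 1), (1, 1)), but C strictly decreases along every unbounded feasible direction, so there is no improving ray and the maximum is attained at a vertex.

x1 = 5/36, x2 = 37/18, maximum C = -671/36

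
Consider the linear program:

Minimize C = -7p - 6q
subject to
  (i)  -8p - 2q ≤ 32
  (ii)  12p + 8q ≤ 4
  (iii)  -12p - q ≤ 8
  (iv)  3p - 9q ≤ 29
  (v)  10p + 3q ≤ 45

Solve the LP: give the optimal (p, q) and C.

Vertices and C = -7p - 6q:
  (-17/21, 12/7) → C = -97/21
  (67/33, -28/11) → C = 35/33
  (-43/111, -124/37) → C = 2533/111

p = -17/21, q = 12/7, minimum C = -97/21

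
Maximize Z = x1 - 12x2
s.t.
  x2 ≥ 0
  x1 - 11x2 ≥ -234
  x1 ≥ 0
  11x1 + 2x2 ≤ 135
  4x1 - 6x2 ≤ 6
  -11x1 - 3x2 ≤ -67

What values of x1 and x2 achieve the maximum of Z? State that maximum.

x1 = 70/13, x2 = 101/39, maximum Z = -334/13

Feasible corners and Z = x1 - 12x2:
  (339/41, 903/41) → Z = -10497/41
  (35/124, 2641/124) → Z = -31657/124
  (411/37, 237/37) → Z = -2433/37
  (70/13, 101/39) → Z = -334/13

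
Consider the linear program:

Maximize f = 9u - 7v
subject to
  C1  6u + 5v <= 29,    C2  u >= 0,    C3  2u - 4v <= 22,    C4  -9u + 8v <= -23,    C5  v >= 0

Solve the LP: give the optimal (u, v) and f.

u = 29/6, v = 0, maximum f = 87/2

Vertices and f = 9u - 7v:
  (347/93, 41/31) → f = 754/31
  (29/6, 0) → f = 87/2
  (23/9, 0) → f = 23

The optimum lies where 6u + 5v = 29 and v = 0.
Solving simultaneously gives u = 29/6, v = 0.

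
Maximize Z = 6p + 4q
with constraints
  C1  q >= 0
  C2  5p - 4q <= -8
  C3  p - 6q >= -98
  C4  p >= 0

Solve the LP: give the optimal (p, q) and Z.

p = 172/13, q = 241/13, maximum Z = 1996/13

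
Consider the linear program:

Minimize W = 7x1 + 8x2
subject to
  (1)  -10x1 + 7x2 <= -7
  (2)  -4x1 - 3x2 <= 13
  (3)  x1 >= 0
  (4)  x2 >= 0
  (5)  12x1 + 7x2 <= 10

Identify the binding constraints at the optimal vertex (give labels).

(1) and (4)

Vertices and W = 7x1 + 8x2:
  (7/10, 0) → W = 49/10
  (17/22, 8/77) → W = 961/154
  (5/6, 0) → W = 35/6

The minimum is at (7/10, 0). Substituting into each constraint, equality holds for (1) and (4); the remaining constraints have slack.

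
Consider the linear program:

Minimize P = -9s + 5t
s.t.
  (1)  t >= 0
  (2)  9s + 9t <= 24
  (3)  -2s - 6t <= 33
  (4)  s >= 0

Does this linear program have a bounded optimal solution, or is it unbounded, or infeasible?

Extreme points and P = -9s + 5t:
  (8/3, 0) → P = -24
  (0, 0) → P = 0
  (0, 8/3) → P = 40/3
The feasible region has finitely many vertices and no improving ray; the minimum is -24 at (8/3, 0).

bounded optimum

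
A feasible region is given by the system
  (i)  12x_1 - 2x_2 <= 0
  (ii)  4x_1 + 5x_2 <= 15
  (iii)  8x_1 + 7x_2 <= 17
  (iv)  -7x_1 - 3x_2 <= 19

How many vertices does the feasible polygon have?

Pairwise boundary intersections that survive every other constraint:
  (17/50, 51/25)
  (-19/25, -114/25)
  (-5/3, 13/3)
  (-140/23, 181/23)

4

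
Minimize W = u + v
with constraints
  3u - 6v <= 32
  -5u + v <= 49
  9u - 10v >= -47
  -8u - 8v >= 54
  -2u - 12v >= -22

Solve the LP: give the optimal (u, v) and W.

u = -326/27, v = -307/27, minimum W = -211/9

Extreme points and W = u + v:
  (-326/27, -307/27) → W = -211/9
  (-17/18, -209/36) → W = -27/4
  (-443/41, -206/41) → W = -649/41
  (-229/38, -55/76) → W = -27/4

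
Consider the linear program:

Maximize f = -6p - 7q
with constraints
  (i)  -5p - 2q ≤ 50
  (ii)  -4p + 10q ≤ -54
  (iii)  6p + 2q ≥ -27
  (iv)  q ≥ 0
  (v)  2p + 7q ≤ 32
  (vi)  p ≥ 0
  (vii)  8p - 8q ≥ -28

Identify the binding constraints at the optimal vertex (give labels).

(ii) and (iv)

Extreme points and f = -6p - 7q:
  (27/2, 0) → f = -81
  (349/24, 5/12) → f = -541/6
  (16, 0) → f = -96

The maximum is at (27/2, 0). Substituting into each constraint, equality holds for (ii) and (iv); the remaining constraints have slack.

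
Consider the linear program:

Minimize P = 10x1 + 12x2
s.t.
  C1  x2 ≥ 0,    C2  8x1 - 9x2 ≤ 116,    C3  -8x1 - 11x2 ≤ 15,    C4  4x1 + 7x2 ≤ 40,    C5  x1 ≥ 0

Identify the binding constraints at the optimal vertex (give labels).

Extreme points and P = 10x1 + 12x2:
  (10, 0) → P = 100
  (0, 0) → P = 0
  (0, 40/7) → P = 480/7

The minimum is at (0, 0). Substituting into each constraint, equality holds for C1 and C5; the remaining constraints have slack.

C1 and C5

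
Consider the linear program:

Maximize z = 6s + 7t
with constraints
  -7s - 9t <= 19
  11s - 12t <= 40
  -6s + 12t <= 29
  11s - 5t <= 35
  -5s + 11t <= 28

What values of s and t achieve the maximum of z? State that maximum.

s = 175/32, t = 161/32, maximum z = 2177/32

Feasible corners and z = 6s + 7t:
  (44/61, -163/61) → z = -877/61
  (-163/46, 89/138) → z = -2311/138
  (20/7, -5/7) → z = 85/7
  (17/6, 23/6) → z = 263/6
  (175/32, 161/32) → z = 2177/32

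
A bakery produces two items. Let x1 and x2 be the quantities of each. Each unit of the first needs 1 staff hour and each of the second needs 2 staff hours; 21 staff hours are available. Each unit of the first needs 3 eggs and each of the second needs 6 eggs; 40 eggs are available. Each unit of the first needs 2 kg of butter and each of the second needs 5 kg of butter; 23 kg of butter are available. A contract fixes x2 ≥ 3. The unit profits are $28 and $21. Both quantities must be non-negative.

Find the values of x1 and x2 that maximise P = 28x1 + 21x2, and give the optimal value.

x1 = 4, x2 = 3, maximum P = 175

Vertices and P = 28x1 + 21x2:
  (0, 23/5) → P = 483/5
  (0, 3) → P = 63
  (4, 3) → P = 175

The binding constraints are 2x1 + 5x2 = 23 and x2 = 3.
Solving simultaneously gives x1 = 4, x2 = 3.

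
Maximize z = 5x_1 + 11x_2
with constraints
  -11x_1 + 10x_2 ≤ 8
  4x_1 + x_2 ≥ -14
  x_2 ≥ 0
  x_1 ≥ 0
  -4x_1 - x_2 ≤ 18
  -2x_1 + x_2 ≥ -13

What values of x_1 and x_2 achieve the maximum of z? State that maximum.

Feasible corners and z = 5x_1 + 11x_2:
  (0, 4/5) → z = 44/5
  (46/3, 53/3) → z = 271
  (0, 0) → z = 0
  (13/2, 0) → z = 65/2

The optimum lies where -11x_1 + 10x_2 = 8 and -2x_1 + x_2 = -13.
Solving simultaneously gives x_1 = 46/3, x_2 = 53/3.

x_1 = 46/3, x_2 = 53/3, maximum z = 271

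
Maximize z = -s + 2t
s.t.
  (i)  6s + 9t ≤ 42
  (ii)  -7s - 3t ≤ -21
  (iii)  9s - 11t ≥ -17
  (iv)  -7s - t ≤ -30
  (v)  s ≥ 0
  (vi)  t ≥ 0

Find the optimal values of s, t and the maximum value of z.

s = 4, t = 2, maximum z = 0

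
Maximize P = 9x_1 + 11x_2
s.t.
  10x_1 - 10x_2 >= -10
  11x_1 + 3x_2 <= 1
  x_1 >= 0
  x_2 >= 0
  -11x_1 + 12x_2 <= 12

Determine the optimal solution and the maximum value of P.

x_1 = 0, x_2 = 1/3, maximum P = 11/3

Extreme points and P = 9x_1 + 11x_2:
  (0, 1/3) → P = 11/3
  (1/11, 0) → P = 9/11
  (0, 0) → P = 0

The binding constraints are 11x_1 + 3x_2 = 1 and x_1 = 0.
Solving simultaneously gives x_1 = 0, x_2 = 1/3.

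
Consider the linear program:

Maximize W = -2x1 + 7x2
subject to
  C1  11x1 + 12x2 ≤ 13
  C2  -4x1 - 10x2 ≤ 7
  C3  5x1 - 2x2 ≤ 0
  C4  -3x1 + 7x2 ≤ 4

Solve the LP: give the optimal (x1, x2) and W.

x1 = 8/29, x2 = 20/29, maximum W = 124/29

Extreme points and W = -2x1 + 7x2:
  (-7/29, -35/58) → W = -217/58
  (-89/58, -5/58) → W = 143/58
  (8/29, 20/29) → W = 124/29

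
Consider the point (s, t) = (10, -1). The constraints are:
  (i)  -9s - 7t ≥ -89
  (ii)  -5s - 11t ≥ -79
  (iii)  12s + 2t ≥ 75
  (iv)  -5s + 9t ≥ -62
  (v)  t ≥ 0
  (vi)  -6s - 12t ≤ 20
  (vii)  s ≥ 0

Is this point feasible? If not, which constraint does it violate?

Constraint (v): t = -1, which is not ≥ 0. All other constraints are satisfied.

not feasible — violates (v)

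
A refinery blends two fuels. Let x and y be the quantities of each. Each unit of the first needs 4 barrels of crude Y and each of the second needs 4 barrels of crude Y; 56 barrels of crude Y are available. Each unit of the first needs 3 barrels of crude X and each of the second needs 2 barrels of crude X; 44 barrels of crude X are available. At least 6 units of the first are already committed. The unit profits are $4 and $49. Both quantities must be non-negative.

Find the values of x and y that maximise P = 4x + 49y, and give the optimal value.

Corner points and P = 4x + 49y:
  (14, 0) → P = 56
  (6, 0) → P = 24
  (6, 8) → P = 416

x = 6, y = 8, maximum P = 416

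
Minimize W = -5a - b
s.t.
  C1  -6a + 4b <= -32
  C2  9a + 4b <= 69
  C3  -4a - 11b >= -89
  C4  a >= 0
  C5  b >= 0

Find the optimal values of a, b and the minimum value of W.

a = 23/3, b = 0, minimum W = -115/3

Corner points and W = -5a - b:
  (101/15, 21/10) → W = -1073/30
  (16/3, 0) → W = -80/3
  (23/3, 0) → W = -115/3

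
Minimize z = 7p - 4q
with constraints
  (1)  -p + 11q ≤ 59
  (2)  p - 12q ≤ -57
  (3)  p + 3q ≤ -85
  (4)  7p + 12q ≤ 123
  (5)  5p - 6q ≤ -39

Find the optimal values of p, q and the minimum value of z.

p = -81, q = -2, minimum z = -559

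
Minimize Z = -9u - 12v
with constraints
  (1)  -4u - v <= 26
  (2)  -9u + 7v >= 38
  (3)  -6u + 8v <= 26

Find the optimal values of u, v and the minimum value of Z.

u = -61/15, v = 1/5, minimum Z = 171/5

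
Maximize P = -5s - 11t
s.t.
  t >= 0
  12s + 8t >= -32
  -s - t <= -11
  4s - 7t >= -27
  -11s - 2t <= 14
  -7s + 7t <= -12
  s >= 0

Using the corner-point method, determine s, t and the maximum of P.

s = 11, t = 0, maximum P = -55

Vertices and P = -5s - 11t:
  (11, 0) → P = -55
  (89/14, 65/14) → P = -580/7
  (13, 79/7) → P = -1324/7
The feasible region is unbounded (it extends along (7, 4), (1, 0)), but P strictly decreases along every unbounded feasible direction, so there is no improving ray and the maximum is attained at a vertex.

The optimum lies where t = 0 and -s - t = -11.
Solving simultaneously gives s = 11, t = 0.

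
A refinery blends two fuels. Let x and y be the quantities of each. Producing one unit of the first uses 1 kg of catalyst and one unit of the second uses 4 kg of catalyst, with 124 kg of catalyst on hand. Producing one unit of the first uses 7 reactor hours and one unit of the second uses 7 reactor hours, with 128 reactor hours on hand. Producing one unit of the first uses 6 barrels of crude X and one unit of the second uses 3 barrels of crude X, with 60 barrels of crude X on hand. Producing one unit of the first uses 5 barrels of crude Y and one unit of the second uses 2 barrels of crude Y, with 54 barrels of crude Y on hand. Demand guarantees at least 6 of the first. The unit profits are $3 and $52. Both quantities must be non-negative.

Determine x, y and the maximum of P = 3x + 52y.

x = 6, y = 8, maximum P = 434

Vertices and P = 3x + 52y:
  (10, 0) → P = 30
  (6, 0) → P = 18
  (6, 8) → P = 434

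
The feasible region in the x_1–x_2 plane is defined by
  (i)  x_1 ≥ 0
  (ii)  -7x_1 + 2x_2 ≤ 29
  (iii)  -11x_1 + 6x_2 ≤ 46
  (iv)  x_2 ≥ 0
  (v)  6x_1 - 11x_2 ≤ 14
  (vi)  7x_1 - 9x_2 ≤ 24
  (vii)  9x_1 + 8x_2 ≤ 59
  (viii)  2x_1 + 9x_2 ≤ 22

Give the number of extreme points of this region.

The feasible vertices (each the meet of two boundaries and inside every other half-plane) are:
  (0, 0)
  (0, 22/9)
  (7/3, 0)
  (92/19, 26/19)

4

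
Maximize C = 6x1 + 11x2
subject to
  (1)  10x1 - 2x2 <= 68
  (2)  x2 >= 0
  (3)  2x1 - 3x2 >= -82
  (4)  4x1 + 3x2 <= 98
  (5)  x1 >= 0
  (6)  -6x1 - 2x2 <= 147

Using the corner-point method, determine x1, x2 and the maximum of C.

Feasible corners and C = 6x1 + 11x2:
  (34/5, 0) → C = 204/5
  (200/19, 354/19) → C = 5094/19
  (0, 0) → C = 0
  (8/3, 262/9) → C = 3026/9
  (0, 82/3) → C = 902/3

The optimum lies where 2x1 - 3x2 = -82 and 4x1 + 3x2 = 98.
Solving simultaneously gives x1 = 8/3, x2 = 262/9.

x1 = 8/3, x2 = 262/9, maximum C = 3026/9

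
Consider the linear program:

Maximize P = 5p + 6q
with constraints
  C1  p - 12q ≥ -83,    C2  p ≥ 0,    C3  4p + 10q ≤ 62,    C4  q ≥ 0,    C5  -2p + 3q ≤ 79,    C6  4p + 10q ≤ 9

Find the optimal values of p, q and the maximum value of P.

p = 9/4, q = 0, maximum P = 45/4

Corner points and P = 5p + 6q:
  (0, 0) → P = 0
  (0, 9/10) → P = 27/5
  (9/4, 0) → P = 45/4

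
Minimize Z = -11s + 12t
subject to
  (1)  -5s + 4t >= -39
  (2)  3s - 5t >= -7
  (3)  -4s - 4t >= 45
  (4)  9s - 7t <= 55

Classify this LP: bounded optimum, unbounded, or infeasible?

From the feasible point (-53, -76), moving in the direction (-4, -5) keeps every constraint satisfied while Z decreases without bound.

unbounded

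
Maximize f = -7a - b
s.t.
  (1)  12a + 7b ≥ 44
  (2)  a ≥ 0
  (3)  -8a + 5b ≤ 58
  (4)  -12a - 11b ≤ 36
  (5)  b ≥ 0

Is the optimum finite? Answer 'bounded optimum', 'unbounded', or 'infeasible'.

bounded optimum

Corner points and f = -7a - b:
  (0, 44/7) → f = -44/7
  (11/3, 0) → f = -77/3
  (0, 58/5) → f = -58/5
The feasible region has finitely many vertices and no improving ray; the maximum is -44/7 at (0, 44/7).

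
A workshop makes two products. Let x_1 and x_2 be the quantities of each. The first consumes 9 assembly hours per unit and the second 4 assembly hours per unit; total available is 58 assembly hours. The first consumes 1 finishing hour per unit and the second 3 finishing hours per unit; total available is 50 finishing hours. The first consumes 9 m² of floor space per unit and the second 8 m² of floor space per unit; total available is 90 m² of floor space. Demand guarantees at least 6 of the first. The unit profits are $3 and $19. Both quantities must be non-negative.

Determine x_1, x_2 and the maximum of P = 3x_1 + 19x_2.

x_1 = 6, x_2 = 1, maximum P = 37

Feasible corners and P = 3x_1 + 19x_2:
  (58/9, 0) → P = 58/3
  (6, 0) → P = 18
  (6, 1) → P = 37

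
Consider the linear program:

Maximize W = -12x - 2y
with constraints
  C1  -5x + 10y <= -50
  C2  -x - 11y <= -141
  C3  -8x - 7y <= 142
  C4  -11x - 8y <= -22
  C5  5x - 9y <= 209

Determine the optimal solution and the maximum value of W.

Vertices and W = -12x - 2y:
  (392/13, 131/13) → W = -382
  (328, 159) → W = -4254
  (223/4, 31/4) → W = -1369/2

The optimum lies where -5x + 10y = -50 and -x - 11y = -141.
Solving simultaneously gives x = 392/13, y = 131/13.

x = 392/13, y = 131/13, maximum W = -382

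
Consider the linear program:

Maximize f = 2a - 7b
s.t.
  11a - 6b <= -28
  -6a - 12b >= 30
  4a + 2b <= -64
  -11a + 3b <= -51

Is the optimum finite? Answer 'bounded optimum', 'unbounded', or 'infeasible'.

infeasible

The boundaries 11a - 6b = -28 and 4a + 2b = -64 meet at (-220/23, -296/23), but that point violates -11a + 3b ≤ -51. Every candidate vertex is excluded by some other constraint, so the feasible region is empty.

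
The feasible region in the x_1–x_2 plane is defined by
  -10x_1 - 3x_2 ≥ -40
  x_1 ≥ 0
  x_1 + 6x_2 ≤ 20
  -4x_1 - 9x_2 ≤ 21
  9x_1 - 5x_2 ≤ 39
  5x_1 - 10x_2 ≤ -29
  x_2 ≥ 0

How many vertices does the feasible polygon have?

Pairwise boundary intersections that survive every other constraint:
  (0, 10/3)
  (0, 29/10)
  (13/20, 129/40)

3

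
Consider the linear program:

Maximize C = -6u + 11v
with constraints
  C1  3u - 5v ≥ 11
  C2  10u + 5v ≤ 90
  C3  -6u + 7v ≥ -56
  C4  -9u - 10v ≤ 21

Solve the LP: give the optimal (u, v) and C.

Feasible corners and C = -6u + 11v:
  (101/13, 32/13) → C = -254/13
  (1/15, -54/25) → C = -604/25
  (91/10, -1/5) → C = -284/5
  (413/123, -210/41) → C = -3136/41

u = 101/13, v = 32/13, maximum C = -254/13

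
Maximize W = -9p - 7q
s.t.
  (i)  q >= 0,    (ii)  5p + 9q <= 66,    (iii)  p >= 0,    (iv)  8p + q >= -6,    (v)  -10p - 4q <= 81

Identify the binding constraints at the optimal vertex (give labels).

(i) and (iii)

Vertices and W = -9p - 7q:
  (66/5, 0) → W = -594/5
  (0, 0) → W = 0
  (0, 22/3) → W = -154/3

The maximum is at (0, 0). Substituting into each constraint, equality holds for (i) and (iii); the remaining constraints have slack.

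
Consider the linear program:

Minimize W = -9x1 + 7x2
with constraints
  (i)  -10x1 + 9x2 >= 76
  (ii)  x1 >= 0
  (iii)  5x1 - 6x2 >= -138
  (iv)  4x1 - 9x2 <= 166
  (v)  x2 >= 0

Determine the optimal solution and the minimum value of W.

x1 = 262/5, x2 = 200/3, minimum W = -74/15

Vertices and W = -9x1 + 7x2:
  (0, 76/9) → W = 532/9
  (262/5, 200/3) → W = -74/15
  (0, 23) → W = 161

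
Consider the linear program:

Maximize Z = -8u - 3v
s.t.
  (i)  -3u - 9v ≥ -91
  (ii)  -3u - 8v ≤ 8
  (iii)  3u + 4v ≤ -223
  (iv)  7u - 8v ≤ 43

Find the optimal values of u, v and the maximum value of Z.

Vertices and Z = -8u - 3v:
  (-800/3, 99) → Z = 5509/3
  (-2371/15, 314/5) → Z = 16142/15
  (-146, 215/4) → Z = 4027/4

The binding constraints are -3u - 9v = -91 and -3u - 8v = 8.
Solving simultaneously gives u = -800/3, v = 99.

u = -800/3, v = 99, maximum Z = 5509/3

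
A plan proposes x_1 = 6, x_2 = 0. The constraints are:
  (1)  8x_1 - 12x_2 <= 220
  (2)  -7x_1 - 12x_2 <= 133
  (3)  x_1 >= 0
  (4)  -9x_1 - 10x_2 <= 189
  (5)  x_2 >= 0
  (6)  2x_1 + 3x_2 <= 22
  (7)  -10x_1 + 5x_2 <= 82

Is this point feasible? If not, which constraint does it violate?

feasible

(1): 48 ≤ 220 ✓
(2): -42 ≤ 133 ✓
(3): 6 ≥ 0 ✓
(4): -54 ≤ 189 ✓
(5): 0 ≥ 0 ✓
(6): 12 ≤ 22 ✓
(7): -60 ≤ 82 ✓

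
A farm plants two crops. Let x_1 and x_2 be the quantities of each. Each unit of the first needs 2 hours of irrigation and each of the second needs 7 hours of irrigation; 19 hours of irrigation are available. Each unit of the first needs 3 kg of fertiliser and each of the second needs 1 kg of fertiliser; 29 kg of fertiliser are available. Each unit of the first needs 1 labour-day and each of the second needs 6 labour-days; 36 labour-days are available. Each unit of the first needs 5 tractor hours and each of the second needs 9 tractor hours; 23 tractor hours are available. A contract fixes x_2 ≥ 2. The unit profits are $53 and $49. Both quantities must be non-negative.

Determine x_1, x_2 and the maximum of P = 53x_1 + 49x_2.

Corner points and P = 53x_1 + 49x_2:
  (0, 23/9) → P = 1127/9
  (0, 2) → P = 98
  (1, 2) → P = 151

The optimum lies where 5x_1 + 9x_2 = 23 and x_2 = 2.
Solving simultaneously gives x_1 = 1, x_2 = 2.

x_1 = 1, x_2 = 2, maximum P = 151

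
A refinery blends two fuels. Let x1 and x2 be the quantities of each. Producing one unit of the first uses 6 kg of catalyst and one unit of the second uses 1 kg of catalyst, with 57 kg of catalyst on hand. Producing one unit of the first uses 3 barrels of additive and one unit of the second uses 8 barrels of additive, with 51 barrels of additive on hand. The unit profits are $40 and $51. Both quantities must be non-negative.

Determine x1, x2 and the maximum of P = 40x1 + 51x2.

The optimum lies where 6x1 + x2 = 57 and 3x1 + 8x2 = 51.
Solving simultaneously gives x1 = 9, x2 = 3.

x1 = 9, x2 = 3, maximum P = 513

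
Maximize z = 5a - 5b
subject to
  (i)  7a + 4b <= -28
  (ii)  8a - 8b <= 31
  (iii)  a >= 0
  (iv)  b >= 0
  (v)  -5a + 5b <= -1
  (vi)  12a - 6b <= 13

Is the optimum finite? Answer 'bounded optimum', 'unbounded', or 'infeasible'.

infeasible

The boundaries b = 0 and -5a + 5b = -1 meet at (1/5, 0), but that point violates 7a + 4b ≤ -28. Every candidate vertex is excluded by some other constraint, so the feasible region is empty.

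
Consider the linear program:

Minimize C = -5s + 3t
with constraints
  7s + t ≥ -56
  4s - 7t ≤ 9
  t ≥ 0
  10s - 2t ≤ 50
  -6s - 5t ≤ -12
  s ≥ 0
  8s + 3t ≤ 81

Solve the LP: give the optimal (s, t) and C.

s = 166/31, t = 55/31, minimum C = -665/31

Vertices and C = -5s + 3t:
  (9/4, 0) → C = -45/4
  (166/31, 55/31) → C = -665/31
  (2, 0) → C = -10
  (156/23, 205/23) → C = -165/23
  (0, 12/5) → C = 36/5
  (0, 27) → C = 81

At the optimal vertex, 4s - 7t = 9 and 10s - 2t = 50.
Solving simultaneously gives s = 166/31, t = 55/31.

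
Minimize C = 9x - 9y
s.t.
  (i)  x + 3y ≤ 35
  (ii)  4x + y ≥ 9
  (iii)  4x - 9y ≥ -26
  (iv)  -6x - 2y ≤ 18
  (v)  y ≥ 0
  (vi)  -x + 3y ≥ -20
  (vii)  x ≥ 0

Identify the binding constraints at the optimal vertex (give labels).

(ii) and (iii)

Corner points and C = 9x - 9y:
  (79/7, 166/21) → C = 213/7
  (55/2, 5/2) → C = 225
  (11/8, 7/2) → C = -153/8
  (9/4, 0) → C = 81/4
  (20, 0) → C = 180

The minimum is at (11/8, 7/2). Substituting into each constraint, equality holds for (ii) and (iii); the remaining constraints have slack.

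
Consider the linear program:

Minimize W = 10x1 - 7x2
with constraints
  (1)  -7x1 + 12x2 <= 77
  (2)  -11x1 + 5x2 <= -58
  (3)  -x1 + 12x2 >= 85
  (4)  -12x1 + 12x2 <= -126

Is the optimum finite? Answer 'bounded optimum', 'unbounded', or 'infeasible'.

bounded optimum

Feasible corners and W = 10x1 - 7x2:
  (203/5, 301/10) → W = 1953/10
  (211/11, 191/22) → W = 2883/22
The feasible region has finitely many vertices and no improving ray; the minimum is 2883/22 at (211/11, 191/22).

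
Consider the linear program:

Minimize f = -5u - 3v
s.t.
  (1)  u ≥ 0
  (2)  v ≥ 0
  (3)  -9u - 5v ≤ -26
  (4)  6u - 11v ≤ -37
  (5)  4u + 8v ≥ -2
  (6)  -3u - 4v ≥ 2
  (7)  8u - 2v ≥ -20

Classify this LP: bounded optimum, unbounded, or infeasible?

The boundaries u = 0 and -9u - 5v = -26 meet at (0, 26/5), but that point violates -3u - 4v ≥ 2. Every candidate vertex is excluded by some other constraint, so the feasible region is empty.

infeasible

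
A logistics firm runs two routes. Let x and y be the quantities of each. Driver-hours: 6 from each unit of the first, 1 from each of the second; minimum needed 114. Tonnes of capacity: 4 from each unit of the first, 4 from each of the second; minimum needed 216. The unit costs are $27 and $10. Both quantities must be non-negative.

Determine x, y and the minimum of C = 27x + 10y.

Extreme points and C = 27x + 10y:
  (0, 114) → C = 1140
  (54, 0) → C = 1458
  (12, 42) → C = 744
The feasible region is unbounded (it extends along (0, 1), (1, 0)), but C strictly increases along every unbounded feasible direction, so there is no improving ray and the minimum is attained at a vertex.

At the optimal vertex, 6x + y = 114 and 4x + 4y = 216.
Solving simultaneously gives x = 12, y = 42.

x = 12, y = 42, minimum C = 744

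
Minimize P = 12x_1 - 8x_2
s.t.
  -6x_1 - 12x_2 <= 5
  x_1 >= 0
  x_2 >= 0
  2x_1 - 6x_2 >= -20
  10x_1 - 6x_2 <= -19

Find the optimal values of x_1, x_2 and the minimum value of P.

x_1 = 0, x_2 = 10/3, minimum P = -80/3

The binding constraints are x_1 = 0 and 2x_1 - 6x_2 = -20.
Solving simultaneously gives x_1 = 0, x_2 = 10/3.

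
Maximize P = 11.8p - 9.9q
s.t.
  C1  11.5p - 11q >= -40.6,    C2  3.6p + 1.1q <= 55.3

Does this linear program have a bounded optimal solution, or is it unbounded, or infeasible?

From the feasible point (5124/475, 78211/5225), moving in the direction (1.1, -3.6) keeps every constraint satisfied while P increases without bound.

unbounded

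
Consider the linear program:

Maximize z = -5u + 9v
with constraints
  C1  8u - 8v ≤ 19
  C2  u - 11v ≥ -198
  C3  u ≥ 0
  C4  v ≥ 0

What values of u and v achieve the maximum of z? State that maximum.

u = 0, v = 18, maximum z = 162

Extreme points and z = -5u + 9v:
  (1793/80, 1603/80) → z = 2731/40
  (19/8, 0) → z = -95/8
  (0, 18) → z = 162
  (0, 0) → z = 0

The optimum lies where u - 11v = -198 and u = 0.
Solving simultaneously gives u = 0, v = 18.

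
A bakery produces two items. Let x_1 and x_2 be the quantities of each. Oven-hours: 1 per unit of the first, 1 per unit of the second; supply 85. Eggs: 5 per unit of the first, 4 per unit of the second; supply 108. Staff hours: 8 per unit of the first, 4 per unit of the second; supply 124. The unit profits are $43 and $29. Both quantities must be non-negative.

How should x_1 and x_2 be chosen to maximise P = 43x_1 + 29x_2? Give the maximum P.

x_1 = 16/3, x_2 = 61/3, maximum P = 819

At the optimal vertex, 5x_1 + 4x_2 = 108 and 8x_1 + 4x_2 = 124.
Solving simultaneously gives x_1 = 16/3, x_2 = 61/3.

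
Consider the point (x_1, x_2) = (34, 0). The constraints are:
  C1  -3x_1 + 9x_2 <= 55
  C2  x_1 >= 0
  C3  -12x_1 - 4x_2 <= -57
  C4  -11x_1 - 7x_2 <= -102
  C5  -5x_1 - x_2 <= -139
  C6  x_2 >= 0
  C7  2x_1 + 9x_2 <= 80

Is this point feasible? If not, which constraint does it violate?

C1: -102 ≤ 55 ✓
C2: 34 ≥ 0 ✓
C3: -408 ≤ -57 ✓
C4: -374 ≤ -102 ✓
C5: -170 ≤ -139 ✓
C6: 0 ≥ 0 ✓
C7: 68 ≤ 80 ✓

feasible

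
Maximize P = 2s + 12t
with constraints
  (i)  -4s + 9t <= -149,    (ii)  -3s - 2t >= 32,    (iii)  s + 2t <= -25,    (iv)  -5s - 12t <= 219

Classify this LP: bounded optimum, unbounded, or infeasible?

bounded optimum

Feasible corners and P = 2s + 12t:
  (2/7, -115/7) → P = -1376/7
  (-61/31, -1621/93) → P = -6606/31
  (27/13, -497/26) → P = -2928/13
The feasible region has finitely many vertices and no improving ray; the maximum is -1376/7 at (2/7, -115/7).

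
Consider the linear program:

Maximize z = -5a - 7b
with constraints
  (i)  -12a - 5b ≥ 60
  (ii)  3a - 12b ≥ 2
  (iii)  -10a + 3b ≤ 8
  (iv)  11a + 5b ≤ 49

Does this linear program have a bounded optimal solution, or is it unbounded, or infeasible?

From the feasible point (-110/43, -252/43), moving in the direction (5, -12) keeps every constraint satisfied while z increases without bound.

unbounded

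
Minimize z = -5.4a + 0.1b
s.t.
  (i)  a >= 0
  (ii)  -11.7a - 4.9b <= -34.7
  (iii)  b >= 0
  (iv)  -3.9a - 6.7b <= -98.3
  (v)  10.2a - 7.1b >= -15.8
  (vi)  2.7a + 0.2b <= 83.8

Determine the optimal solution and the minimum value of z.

Corner points and z = -5.4a + 0.1b:
  (983/39, 0) → z = -8847/65
  (838/27, 0) → z = -838/5
  (59207/9603, 35476/3201) → z = -103025/3201
  (59182/2121, 29914/707) → z = -517681/3535

The optimum lies where b = 0 and 2.7a + 0.2b = 83.8.
Solving simultaneously gives a = 838/27, b = 0.

a = 838/27, b = 0, minimum z = -838/5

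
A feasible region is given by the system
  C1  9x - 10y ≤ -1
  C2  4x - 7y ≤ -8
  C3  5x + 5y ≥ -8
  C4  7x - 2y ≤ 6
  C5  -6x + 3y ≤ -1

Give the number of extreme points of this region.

3

Intersecting each pair of boundary lines and keeping only the points that satisfy every inequality leaves:
  (58/41, 80/41)
  (31/30, 26/15)
  (16/9, 29/9)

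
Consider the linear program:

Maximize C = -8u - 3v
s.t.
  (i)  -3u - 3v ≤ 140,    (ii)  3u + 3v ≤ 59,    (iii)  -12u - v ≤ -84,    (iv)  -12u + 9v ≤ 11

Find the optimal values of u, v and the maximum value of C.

u = 392/33, v = -644/11, maximum C = 2660/33

Vertices and C = -8u - 3v:
  (392/33, -644/11) → C = 2660/33
  (166/21, 247/21) → C = -2069/21
  (149/24, 19/2) → C = -469/6
The feasible region is unbounded (it extends along (1, -1)), but C strictly decreases along every unbounded feasible direction, so there is no improving ray and the maximum is attained at a vertex.

The binding constraints are -3u - 3v = 140 and -12u - v = -84.
Solving simultaneously gives u = 392/33, v = -644/11.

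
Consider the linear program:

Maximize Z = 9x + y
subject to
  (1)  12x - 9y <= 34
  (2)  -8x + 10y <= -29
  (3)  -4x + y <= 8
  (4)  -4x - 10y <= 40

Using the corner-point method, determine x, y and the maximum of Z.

Feasible corners and Z = 9x + y:
  (79/48, -19/12) → Z = 635/48
  (-5/39, -154/39) → Z = -199/39
  (-11/12, -109/30) → Z = -713/60

x = 79/48, y = -19/12, maximum Z = 635/48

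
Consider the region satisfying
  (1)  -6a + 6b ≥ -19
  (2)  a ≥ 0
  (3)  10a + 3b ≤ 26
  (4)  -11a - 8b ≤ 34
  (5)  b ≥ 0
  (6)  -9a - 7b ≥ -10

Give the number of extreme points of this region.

Of the 15 pairwise boundary intersections, those satisfying every inequality are:
  (0, 0)
  (0, 10/7)
  (10/9, 0)

3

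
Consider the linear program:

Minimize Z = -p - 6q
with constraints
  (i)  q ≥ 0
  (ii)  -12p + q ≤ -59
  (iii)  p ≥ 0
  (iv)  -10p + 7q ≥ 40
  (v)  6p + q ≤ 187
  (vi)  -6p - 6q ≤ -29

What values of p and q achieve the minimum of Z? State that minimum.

Corner points and Z = -p - 6q:
  (453/74, 535/37) → Z = -6873/74
  (41/3, 105) → Z = -1931/3
  (1269/52, 1055/26) → Z = -13929/52

The optimum lies where -12p + q = -59 and 6p + q = 187.
Solving simultaneously gives p = 41/3, q = 105.

p = 41/3, q = 105, minimum Z = -1931/3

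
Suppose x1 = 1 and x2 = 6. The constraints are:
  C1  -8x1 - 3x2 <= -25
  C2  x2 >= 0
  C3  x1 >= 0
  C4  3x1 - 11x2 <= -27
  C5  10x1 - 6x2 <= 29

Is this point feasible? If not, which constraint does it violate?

feasible

C1: -26 ≤ -25 ✓
C2: 6 ≥ 0 ✓
C3: 1 ≥ 0 ✓
C4: -63 ≤ -27 ✓
C5: -26 ≤ 29 ✓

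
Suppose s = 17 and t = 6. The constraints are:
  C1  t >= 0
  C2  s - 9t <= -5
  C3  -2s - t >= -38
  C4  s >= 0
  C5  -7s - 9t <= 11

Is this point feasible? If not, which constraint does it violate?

Constraint C3: -2s - t = -40, which is not ≥ -38. All other constraints are satisfied.

not feasible — violates C3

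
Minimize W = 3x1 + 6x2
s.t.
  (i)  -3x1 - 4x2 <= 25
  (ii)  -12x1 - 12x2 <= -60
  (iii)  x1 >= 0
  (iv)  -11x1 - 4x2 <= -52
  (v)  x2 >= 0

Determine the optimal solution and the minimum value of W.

x1 = 5, x2 = 0, minimum W = 15

Feasible corners and W = 3x1 + 6x2:
  (32/7, 3/7) → W = 114/7
  (5, 0) → W = 15
  (0, 13) → W = 78
The feasible region is unbounded (it extends along (0, 1), (1, 0)), but W strictly increases along every unbounded feasible direction, so there is no improving ray and the minimum is attained at a vertex.

The optimum lies where -12x1 - 12x2 = -60 and x2 = 0.
Solving simultaneously gives x1 = 5, x2 = 0.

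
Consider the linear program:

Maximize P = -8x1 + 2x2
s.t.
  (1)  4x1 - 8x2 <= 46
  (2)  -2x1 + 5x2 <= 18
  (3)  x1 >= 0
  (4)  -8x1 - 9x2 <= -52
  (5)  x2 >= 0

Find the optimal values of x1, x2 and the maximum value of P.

Feasible corners and P = -8x1 + 2x2:
  (187/2, 41) → P = -666
  (23/2, 0) → P = -92
  (49/29, 124/29) → P = -144/29
  (13/2, 0) → P = -52

The binding constraints are -2x1 + 5x2 = 18 and -8x1 - 9x2 = -52.
Solving simultaneously gives x1 = 49/29, x2 = 124/29.

x1 = 49/29, x2 = 124/29, maximum P = -144/29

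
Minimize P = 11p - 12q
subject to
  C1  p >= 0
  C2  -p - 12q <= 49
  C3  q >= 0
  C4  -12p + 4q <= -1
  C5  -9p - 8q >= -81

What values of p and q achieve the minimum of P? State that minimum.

p = 83/33, q = 321/44, minimum P = -1976/33

Feasible corners and P = 11p - 12q:
  (1/12, 0) → P = 11/12
  (9, 0) → P = 99
  (83/33, 321/44) → P = -1976/33

The binding constraints are -12p + 4q = -1 and -9p - 8q = -81.
Solving simultaneously gives p = 83/33, q = 321/44.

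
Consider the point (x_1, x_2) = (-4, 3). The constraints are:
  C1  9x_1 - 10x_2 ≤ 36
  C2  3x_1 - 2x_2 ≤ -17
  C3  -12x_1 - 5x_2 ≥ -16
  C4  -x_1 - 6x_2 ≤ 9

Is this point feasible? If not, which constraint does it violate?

C1: -66 ≤ 36 ✓
C2: -18 ≤ -17 ✓
C3: 33 ≥ -16 ✓
C4: -14 ≤ 9 ✓

feasible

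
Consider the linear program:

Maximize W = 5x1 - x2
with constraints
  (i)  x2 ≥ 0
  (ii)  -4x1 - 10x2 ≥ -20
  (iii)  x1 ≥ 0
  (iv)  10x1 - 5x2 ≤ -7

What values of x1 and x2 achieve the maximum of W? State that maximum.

Vertices and W = 5x1 - x2:
  (0, 2) → W = -2
  (1/4, 19/10) → W = -13/20
  (0, 7/5) → W = -7/5

The optimum lies where -4x1 - 10x2 = -20 and 10x1 - 5x2 = -7.
Solving simultaneously gives x1 = 1/4, x2 = 19/10.

x1 = 1/4, x2 = 19/10, maximum W = -13/20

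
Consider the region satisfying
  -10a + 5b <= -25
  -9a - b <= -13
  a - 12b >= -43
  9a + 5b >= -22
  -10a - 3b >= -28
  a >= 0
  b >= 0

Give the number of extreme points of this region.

3

Of the 21 pairwise boundary intersections, those satisfying every inequality are:
  (43/16, 3/8)
  (5/2, 0)
  (14/5, 0)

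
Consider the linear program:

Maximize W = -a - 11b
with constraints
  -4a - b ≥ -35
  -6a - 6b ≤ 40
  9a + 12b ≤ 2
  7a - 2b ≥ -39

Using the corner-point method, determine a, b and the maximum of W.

a = 125/9, b = -185/9, maximum W = 1910/9

Vertices and W = -a - 11b:
  (125/9, -185/9) → W = 1910/9
  (418/39, -307/39) → W = 2959/39
  (-157/27, -23/27) → W = 410/27
  (-232/51, 365/102) → W = -3551/102

The binding constraints are -4a - b = -35 and -6a - 6b = 40.
Solving simultaneously gives a = 125/9, b = -185/9.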